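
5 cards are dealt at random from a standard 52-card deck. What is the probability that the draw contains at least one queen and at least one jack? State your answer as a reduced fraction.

6509/64974

There are C(52,5) = 2598960 possible draws.
By inclusion-exclusion on the complements, draws missing all queens or all jacks: C(48,5) + C(48,5) − C(44,5) = 1712304 + 1712304 − 1086008 = 2338600.
So draws with at least one of each: 2598960 − 2338600 = 260360, probability 260360/2598960 = 6509/64974.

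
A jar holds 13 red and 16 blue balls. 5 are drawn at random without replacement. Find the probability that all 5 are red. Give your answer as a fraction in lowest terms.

There are C(29,5) = 118755 possible selections.
Selections with all red: C(13,5) = 1287.
Probability = 1287/118755 = 11/1015.

11/1015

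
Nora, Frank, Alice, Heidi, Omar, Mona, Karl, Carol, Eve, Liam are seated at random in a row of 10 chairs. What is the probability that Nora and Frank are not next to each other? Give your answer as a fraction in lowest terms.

There are 10! = 3628800 arrangements.
Arrangements with Nora and Frank adjacent: 2·9! = 725760.
So not adjacent: 3628800 − 725760 = 2903040, probability 2903040/3628800 = 4/5.

4/5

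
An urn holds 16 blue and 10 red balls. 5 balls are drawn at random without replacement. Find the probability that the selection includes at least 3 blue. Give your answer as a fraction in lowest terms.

Total selections: C(26,5) = 65780.
Favorable selections (at least 3 blue): C(16,3)·C(10,2) + C(16,4)·C(10,1) + C(16,5)·C(10,0) = 25200 + 18200 + 4368 = 47768.
Probability = 47768/65780 = 11942/16445.

11942/16445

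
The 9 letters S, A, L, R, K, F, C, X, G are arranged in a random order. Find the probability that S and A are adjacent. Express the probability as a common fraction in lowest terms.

2/9

There are 9! = 362880 arrangements.
Treat S and A as a block: 8! arrangements of the blocks × 2 orders within the block = 2·40320 = 80640.
Probability = 80640/362880 = 2/9.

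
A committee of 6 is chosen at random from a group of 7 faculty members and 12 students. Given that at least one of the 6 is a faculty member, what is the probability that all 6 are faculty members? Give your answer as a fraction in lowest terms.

1/3744

Work in counts. Selections with at least one faculty member: C(19,6) − C(12,6) = 27132 − 924 = 26208.
Of those, selections where all 6 are faculty members: C(7,6) = 7.
Conditional probability = 7/26208 = 1/3744.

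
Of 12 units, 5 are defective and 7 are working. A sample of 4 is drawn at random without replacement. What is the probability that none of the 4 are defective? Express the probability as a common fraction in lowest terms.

7/99

There are C(12,4) = 495 possible selections.
Selections with no defective (all working): C(7,4) = 35.
Probability = 35/495 = 7/99.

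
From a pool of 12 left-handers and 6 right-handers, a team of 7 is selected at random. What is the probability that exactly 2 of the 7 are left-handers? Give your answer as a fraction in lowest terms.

11/884

Total number of selections: C(18,7) = 31824.
Selections with exactly 2 left-handers: choose 2 of the 12 left-handers and 5 of the 6 right-handers, C(12,2)·C(6,5) = 66·6 = 396.
Probability = 396/31824 = 11/884.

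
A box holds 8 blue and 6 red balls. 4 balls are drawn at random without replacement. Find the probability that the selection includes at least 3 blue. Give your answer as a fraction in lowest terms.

58/143

Total selections: C(14,4) = 1001.
Favorable selections (at least 3 blue): C(8,3)·C(6,1) + C(8,4)·C(6,0) = 336 + 70 = 406.
Probability = 406/1001 = 58/143.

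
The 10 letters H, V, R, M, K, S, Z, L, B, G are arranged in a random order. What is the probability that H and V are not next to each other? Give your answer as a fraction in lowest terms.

There are 10! = 3628800 arrangements.
Arrangements with H and V adjacent: 2·9! = 725760.
So not adjacent: 3628800 − 725760 = 2903040, probability 2903040/3628800 = 4/5.

4/5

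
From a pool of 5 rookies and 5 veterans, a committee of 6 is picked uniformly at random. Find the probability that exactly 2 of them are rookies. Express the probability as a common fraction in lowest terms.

There are C(10,6) = 210 ways to choose 6 from 10.
Selections with exactly 2 rookies: choose 2 of the 5 rookies and 4 of the 5 veterans, C(5,2)·C(5,4) = 10·5 = 50.
Probability = 50/210 = 5/21.

5/21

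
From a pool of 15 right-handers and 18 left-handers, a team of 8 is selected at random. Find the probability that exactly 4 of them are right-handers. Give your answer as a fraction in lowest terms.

There are C(33,8) = 13884156 ways to choose 8 from 33.
Selections with exactly 4 right-handers: choose 4 of the 15 right-handers and 4 of the 18 left-handers, C(15,4)·C(18,4) = 1365·3060 = 4176900.
Probability = 4176900/13884156 = 2975/9889.

2975/9889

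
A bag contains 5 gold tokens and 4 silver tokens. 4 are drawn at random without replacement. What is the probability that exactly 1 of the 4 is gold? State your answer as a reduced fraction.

Total number of selections: C(9,4) = 126.
Selections with exactly 1 gold: choose 1 of the 5 gold and 3 of the 4 silver, C(5,1)·C(4,3) = 5·4 = 20.
Probability = 20/126 = 10/63.

10/63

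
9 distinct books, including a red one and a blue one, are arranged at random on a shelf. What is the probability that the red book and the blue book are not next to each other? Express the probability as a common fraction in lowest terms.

7/9

There are 9! = 362880 arrangements.
Arrangements with the red book and the blue book adjacent: 2·8! = 80640.
So not adjacent: 362880 − 80640 = 282240, probability 282240/362880 = 7/9.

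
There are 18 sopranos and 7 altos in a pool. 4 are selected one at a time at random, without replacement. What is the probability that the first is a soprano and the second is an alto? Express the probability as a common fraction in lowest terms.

21/100

Multiply the conditional probabilities at each draw: 18/25 · 7/24 = 126/600 = 21/100.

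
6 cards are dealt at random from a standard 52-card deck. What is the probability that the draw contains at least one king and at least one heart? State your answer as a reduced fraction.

6772177/20358520

There are C(52,6) = 20358520 possible draws.
By inclusion-exclusion on the complements, draws missing all kings or all hearts: C(48,6) + C(39,6) − C(36,6) = 12271512 + 3262623 − 1947792 = 13586343.
So draws with at least one of each: 20358520 − 13586343 = 6772177, probability 6772177/20358520.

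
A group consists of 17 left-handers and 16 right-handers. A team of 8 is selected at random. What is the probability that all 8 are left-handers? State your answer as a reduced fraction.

There are C(33,8) = 13884156 possible selections.
Selections with all left-handers: C(17,8) = 24310.
Probability = 24310/13884156 = 85/48546.

85/48546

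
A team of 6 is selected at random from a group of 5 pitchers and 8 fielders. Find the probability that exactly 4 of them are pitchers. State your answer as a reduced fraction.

35/429

The sample space is all 6-subsets of the 13: C(13,6) = 1716.
Selections with exactly 4 pitchers: choose 4 of the 5 pitchers and 2 of the 8 fielders, C(5,4)·C(8,2) = 5·28 = 140.
Probability = 140/1716 = 35/429.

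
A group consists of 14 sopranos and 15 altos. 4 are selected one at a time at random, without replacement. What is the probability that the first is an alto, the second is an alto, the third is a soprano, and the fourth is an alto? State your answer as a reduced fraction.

35/522

Multiply the conditional probabilities at each draw: 15/29 · 14/28 · 14/27 · 13/26 = 38220/570024 = 35/522.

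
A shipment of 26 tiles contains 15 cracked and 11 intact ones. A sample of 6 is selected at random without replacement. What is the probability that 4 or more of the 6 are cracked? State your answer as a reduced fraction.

113/230

Total selections: C(26,6) = 230230.
Favorable selections (4 or more cracked): C(15,4)·C(11,2) + C(15,5)·C(11,1) + C(15,6)·C(11,0) = 75075 + 33033 + 5005 = 113113.
Probability = 113113/230230 = 113/230.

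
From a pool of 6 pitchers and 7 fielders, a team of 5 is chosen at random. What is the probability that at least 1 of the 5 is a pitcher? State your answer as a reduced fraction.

422/429

Total selections: C(13,5) = 1287.
The complement is all 5 are fielders: C(7,5) = 21.
Probability = 1 − 21/1287 = 1266/1287 = 422/429.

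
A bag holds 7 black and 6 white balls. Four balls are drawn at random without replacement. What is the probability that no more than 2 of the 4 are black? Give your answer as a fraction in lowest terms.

94/143

There are C(13,4) = 715 ways to choose the 4.
Count the complement (more than 2 black): C(7,3)·C(6,1) + C(7,4)·C(6,0) = 210 + 35 = 245.
Probability = 1 − 245/715 = 470/715 = 94/143.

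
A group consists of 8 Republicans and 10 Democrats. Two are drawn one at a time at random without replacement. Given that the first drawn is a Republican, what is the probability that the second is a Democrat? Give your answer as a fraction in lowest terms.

After removing one Republican, 17 remain: 7 Republicans and 10 Democrats.
So the probability the next is a Democrat is 10/17.

10/17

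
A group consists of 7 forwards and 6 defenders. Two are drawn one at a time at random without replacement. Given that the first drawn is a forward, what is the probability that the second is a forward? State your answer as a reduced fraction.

1/2

After removing one forward, 12 remain: 6 forwards and 6 defenders.
So the probability the next is a forward is 6/12 = 1/2.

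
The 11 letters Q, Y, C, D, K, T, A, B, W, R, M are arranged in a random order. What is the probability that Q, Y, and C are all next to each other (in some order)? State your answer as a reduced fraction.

There are 11! = 39916800 arrangements.
Treat the three as one block: 9! placements × 3! orders within the block = 362880·6 = 2177280.
Probability = 2177280/39916800 = 3/55.

3/55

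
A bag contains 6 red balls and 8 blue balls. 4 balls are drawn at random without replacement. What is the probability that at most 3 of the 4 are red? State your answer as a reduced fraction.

Total selections: C(14,4) = 1001.
Favorable selections (at most 3 red): C(6,0)·C(8,4) + C(6,1)·C(8,3) + C(6,2)·C(8,2) + C(6,3)·C(8,1) = 70 + 336 + 420 + 160 = 986.
Probability = 986/1001.

986/1001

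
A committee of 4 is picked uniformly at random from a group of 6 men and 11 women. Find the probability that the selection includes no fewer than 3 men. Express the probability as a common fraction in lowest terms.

There are C(17,4) = 2380 ways to choose the 4.
Favorable selections (no fewer than 3 men): C(6,3)·C(11,1) + C(6,4)·C(11,0) = 220 + 15 = 235.
Probability = 235/2380 = 47/476.

47/476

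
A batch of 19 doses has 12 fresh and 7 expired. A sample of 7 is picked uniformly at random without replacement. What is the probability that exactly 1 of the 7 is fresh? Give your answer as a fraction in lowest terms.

There are C(19,7) = 50388 ways to choose 7 from 19.
Selections with exactly 1 fresh: choose 1 of the 12 fresh and 6 of the 7 expired, C(12,1)·C(7,6) = 12·7 = 84.
Probability = 84/50388 = 7/4199.

7/4199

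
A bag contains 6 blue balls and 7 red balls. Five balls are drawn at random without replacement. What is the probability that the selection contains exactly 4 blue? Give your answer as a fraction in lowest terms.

35/429

There are C(13,5) = 1287 ways to choose 5 from 13.
Selections with exactly 4 blue: choose 4 of the 6 blue and 1 of the 7 red, C(6,4)·C(7,1) = 15·7 = 105.
Probability = 105/1287 = 35/429.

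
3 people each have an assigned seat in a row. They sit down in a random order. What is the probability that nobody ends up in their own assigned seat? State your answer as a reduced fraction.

There are 3! = 6 seatings.
By inclusion-exclusion, seatings with no fixed points: C(3,0)·3! − C(3,1)·2! + C(3,2)·1! − C(3,3)·0! = 2.
Probability = 2/6 = 1/3.

1/3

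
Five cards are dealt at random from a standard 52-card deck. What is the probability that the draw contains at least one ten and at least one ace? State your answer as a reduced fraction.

There are C(52,5) = 2598960 possible draws.
By inclusion-exclusion on the complements, draws missing all tens or all aces: C(48,5) + C(48,5) − C(44,5) = 1712304 + 1712304 − 1086008 = 2338600.
So draws with at least one of each: 2598960 − 2338600 = 260360, probability 260360/2598960 = 6509/64974.

6509/64974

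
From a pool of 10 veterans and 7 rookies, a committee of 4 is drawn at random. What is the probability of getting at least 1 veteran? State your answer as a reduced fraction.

67/68

Total selections: C(17,4) = 2380.
The complement is all 4 are rookies: C(7,4) = 35.
Probability = 1 − 35/2380 = 2345/2380 = 67/68.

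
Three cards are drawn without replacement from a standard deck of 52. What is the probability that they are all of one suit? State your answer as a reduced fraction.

There are C(52,3) = 22100 possible 3-card hands.
Hands of one suit: 4 suits × C(13,3) = 4·286 = 1144.
Probability = 1144/22100 = 22/425.

22/425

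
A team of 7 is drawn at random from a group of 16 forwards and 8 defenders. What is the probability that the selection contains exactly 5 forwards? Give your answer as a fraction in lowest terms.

5096/14421

The sample space is all 7-subsets of the 24: C(24,7) = 346104.
Selections with exactly 5 forwards: choose 5 of the 16 forwards and 2 of the 8 defenders, C(16,5)·C(8,2) = 4368·28 = 122304.
Probability = 122304/346104 = 5096/14421.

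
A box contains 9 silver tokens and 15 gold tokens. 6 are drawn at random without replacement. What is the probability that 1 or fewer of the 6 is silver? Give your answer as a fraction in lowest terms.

104/437

Total selections: C(24,6) = 134596.
Favorable selections (1 or fewer silver): C(9,0)·C(15,6) + C(9,1)·C(15,5) = 5005 + 27027 = 32032.
Probability = 32032/134596 = 104/437.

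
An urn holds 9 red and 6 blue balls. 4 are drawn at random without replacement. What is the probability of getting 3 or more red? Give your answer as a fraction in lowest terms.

Total selections: C(15,4) = 1365.
Favorable selections (3 or more red): C(9,3)·C(6,1) + C(9,4)·C(6,0) = 504 + 126 = 630.
Probability = 630/1365 = 6/13.

6/13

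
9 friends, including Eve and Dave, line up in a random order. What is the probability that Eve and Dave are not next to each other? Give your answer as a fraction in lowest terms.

7/9

There are 9! = 362880 arrangements.
Arrangements with Eve and Dave adjacent: 2·8! = 80640.
So not adjacent: 362880 − 80640 = 282240, probability 282240/362880 = 7/9.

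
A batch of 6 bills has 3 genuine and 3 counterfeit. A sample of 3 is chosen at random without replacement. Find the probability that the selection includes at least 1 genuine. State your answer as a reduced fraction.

Total selections: C(6,3) = 20.
The complement is all 3 are counterfeit: C(3,3) = 1.
Probability = 1 − 1/20 = 19/20.

19/20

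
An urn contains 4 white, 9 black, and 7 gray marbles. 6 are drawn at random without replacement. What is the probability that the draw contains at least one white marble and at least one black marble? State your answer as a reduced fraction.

10099/12920

There are C(20,6) = 38760 possible draws.
By inclusion-exclusion on the complements, draws missing all white or all black: C(16,6) + C(11,6) − C(7,6) = 8008 + 462 − 7 = 8463.
So draws with at least one of each: 38760 − 8463 = 30297, probability 30297/38760 = 10099/12920.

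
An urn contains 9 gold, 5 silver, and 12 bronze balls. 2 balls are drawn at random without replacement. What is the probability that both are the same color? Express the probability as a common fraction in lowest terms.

There are C(26,2) = 325 ways to draw 2 balls.
All same color: C(9,2) + C(5,2) + C(12,2) = 36 + 10 + 66 = 112.
Probability = 112/325.

112/325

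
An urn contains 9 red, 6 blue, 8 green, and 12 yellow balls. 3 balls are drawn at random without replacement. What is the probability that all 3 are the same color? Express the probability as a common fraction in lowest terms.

76/1309

There are C(35,3) = 6545 ways to draw 3 balls.
All same color: C(9,3) + C(6,3) + C(8,3) + C(12,3) = 84 + 20 + 56 + 220 = 380.
Probability = 380/6545 = 76/1309.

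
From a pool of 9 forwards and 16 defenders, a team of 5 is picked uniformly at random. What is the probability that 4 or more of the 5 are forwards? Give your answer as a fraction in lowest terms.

Total selections: C(25,5) = 53130.
Favorable selections (4 or more forwards): C(9,4)·C(16,1) + C(9,5)·C(16,0) = 2016 + 126 = 2142.
Probability = 2142/53130 = 51/1265.

51/1265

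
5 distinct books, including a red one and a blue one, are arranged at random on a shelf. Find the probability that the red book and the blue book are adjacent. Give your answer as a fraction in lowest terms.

2/5

There are 5! = 120 arrangements.
Treat the red book and the blue book as a block: 4! arrangements of the blocks × 2 orders within the block = 2·24 = 48.
Probability = 48/120 = 2/5.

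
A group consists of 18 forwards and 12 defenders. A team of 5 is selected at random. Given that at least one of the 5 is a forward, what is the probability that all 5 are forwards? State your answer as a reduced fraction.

Work in counts. Selections with at least one forward: C(30,5) − C(12,5) = 142506 − 792 = 141714.
Of those, selections where all 5 are forwards: C(18,5) = 8568.
Conditional probability = 8568/141714 = 476/7873.

476/7873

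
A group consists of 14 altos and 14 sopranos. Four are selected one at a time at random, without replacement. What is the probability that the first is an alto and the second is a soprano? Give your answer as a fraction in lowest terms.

7/27

Multiply the conditional probabilities at each draw: 14/28 · 14/27 = 196/756 = 7/27.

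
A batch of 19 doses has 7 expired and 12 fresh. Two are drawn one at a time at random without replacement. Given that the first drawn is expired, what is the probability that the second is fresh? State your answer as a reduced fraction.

After removing one expired, 18 remain: 6 expired and 12 fresh.
So the probability the next is fresh is 12/18 = 2/3.

2/3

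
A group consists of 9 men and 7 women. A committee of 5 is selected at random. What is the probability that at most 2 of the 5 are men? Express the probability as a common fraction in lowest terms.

There are C(16,5) = 4368 ways to choose the 5.
Favorable selections (at most 2 men): C(9,0)·C(7,5) + C(9,1)·C(7,4) + C(9,2)·C(7,3) = 21 + 315 + 1260 = 1596.
Probability = 1596/4368 = 19/52.

19/52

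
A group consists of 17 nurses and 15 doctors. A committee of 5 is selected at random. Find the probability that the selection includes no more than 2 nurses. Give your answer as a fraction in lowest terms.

There are C(32,5) = 201376 ways to choose the 5.
Favorable selections (no more than 2 nurses): C(17,0)·C(15,5) + C(17,1)·C(15,4) + C(17,2)·C(15,3) = 3003 + 23205 + 61880 = 88088.
Probability = 88088/201376 = 1573/3596.

1573/3596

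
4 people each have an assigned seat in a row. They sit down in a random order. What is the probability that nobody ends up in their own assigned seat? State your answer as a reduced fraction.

There are 4! = 24 seatings.
By inclusion-exclusion, seatings with no fixed points: C(4,0)·4! − C(4,1)·3! + C(4,2)·2! − C(4,3)·1! + C(4,4)·0! = 9.
Probability = 9/24 = 3/8.

3/8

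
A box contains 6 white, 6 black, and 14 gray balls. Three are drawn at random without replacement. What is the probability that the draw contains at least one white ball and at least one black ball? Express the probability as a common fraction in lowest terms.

There are C(26,3) = 2600 possible draws.
By inclusion-exclusion on the complements, draws missing all white or all black: C(20,3) + C(20,3) − C(14,3) = 1140 + 1140 − 364 = 1916.
So draws with at least one of each: 2600 − 1916 = 684, probability 684/2600 = 171/650.

171/650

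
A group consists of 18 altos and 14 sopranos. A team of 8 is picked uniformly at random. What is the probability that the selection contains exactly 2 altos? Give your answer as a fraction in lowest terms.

3927/89900

There are C(32,8) = 10518300 ways to choose 8 from 32.
Selections with exactly 2 altos: choose 2 of the 18 altos and 6 of the 14 sopranos, C(18,2)·C(14,6) = 153·3003 = 459459.
Probability = 459459/10518300 = 3927/89900.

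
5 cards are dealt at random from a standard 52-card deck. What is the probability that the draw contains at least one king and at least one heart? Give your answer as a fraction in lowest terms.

229297/866320

There are C(52,5) = 2598960 possible draws.
By inclusion-exclusion on the complements, draws missing all kings or all hearts: C(48,5) + C(39,5) − C(36,5) = 1712304 + 575757 − 376992 = 1911069.
So draws with at least one of each: 2598960 − 1911069 = 687891, probability 687891/2598960 = 229297/866320.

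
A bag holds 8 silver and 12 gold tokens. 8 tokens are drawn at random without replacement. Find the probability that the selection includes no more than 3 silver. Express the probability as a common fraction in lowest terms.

5137/8398

There are C(20,8) = 125970 ways to choose the 8.
Favorable selections (no more than 3 silver): C(8,0)·C(12,8) + C(8,1)·C(12,7) + C(8,2)·C(12,6) + C(8,3)·C(12,5) = 495 + 6336 + 25872 + 44352 = 77055.
Probability = 77055/125970 = 5137/8398.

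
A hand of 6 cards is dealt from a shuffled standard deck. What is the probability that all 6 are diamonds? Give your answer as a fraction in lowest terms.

33/391510

There are C(52,6) = 20358520 possible 6-card hands.
Hands that are all diamonds: C(13,6) = 1716.
Probability = 1716/20358520 = 33/391510.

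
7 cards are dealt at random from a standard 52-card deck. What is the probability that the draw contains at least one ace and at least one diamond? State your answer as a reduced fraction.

53122231/133784560

There are C(52,7) = 133784560 possible draws.
By inclusion-exclusion on the complements, draws missing all aces or all diamonds: C(48,7) + C(39,7) − C(36,7) = 73629072 + 15380937 − 8347680 = 80662329.
So draws with at least one of each: 133784560 − 80662329 = 53122231, probability 53122231/133784560.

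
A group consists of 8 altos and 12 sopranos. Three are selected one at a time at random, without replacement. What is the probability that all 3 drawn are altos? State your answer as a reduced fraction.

14/285

Multiply the conditional probabilities at each draw: 8/20 · 7/19 · 6/18 = 336/6840 = 14/285.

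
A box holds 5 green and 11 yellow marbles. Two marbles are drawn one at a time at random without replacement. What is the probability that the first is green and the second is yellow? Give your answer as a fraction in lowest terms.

Multiply the conditional probabilities at each draw: 5/16 · 11/15 = 55/240 = 11/48.

11/48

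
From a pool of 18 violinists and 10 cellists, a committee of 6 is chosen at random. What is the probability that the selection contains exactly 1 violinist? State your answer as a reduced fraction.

There are C(28,6) = 376740 ways to choose 6 from 28.
Selections with exactly 1 violinist: choose 1 of the 18 violinists and 5 of the 10 cellists, C(18,1)·C(10,5) = 18·252 = 4536.
Probability = 4536/376740 = 18/1495.

18/1495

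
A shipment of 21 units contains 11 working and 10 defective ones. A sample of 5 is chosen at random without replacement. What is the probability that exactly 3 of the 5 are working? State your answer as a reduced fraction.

825/2261

Total number of selections: C(21,5) = 20349.
Selections with exactly 3 working: choose 3 of the 11 working and 2 of the 10 defective, C(11,3)·C(10,2) = 165·45 = 7425.
Probability = 7425/20349 = 825/2261.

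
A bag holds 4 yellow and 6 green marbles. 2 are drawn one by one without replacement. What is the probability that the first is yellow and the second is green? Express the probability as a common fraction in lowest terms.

4/15

Multiply the conditional probabilities at each draw: 4/10 · 6/9 = 24/90 = 4/15.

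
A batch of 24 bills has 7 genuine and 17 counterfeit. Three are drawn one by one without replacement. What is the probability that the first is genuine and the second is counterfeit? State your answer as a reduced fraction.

Multiply the conditional probabilities at each draw: 7/24 · 17/23 = 119/552.

119/552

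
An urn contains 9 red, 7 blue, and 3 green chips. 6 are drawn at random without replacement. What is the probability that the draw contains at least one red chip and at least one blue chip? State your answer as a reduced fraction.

619/646

There are C(19,6) = 27132 possible draws.
By inclusion-exclusion on the complements, draws missing all red or all blue: C(10,6) + C(12,6) − C(3,6) = 210 + 924 − 0 = 1134.
So draws with at least one of each: 27132 − 1134 = 25998, probability 25998/27132 = 619/646.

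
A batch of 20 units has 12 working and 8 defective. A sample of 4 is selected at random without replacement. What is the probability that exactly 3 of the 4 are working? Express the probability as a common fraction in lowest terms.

352/969

Total number of selections: C(20,4) = 4845.
Selections with exactly 3 working: choose 3 of the 12 working and 1 of the 8 defective, C(12,3)·C(8,1) = 220·8 = 1760.
Probability = 1760/4845 = 352/969.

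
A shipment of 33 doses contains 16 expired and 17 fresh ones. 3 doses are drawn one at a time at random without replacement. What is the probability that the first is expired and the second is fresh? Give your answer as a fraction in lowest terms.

Multiply the conditional probabilities at each draw: 16/33 · 17/32 = 272/1056 = 17/66.

17/66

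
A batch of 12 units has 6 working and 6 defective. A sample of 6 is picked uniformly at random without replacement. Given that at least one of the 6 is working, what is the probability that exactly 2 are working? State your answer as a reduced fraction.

Work in counts. Selections with at least one working: C(12,6) − C(6,6) = 924 − 1 = 923.
Of those, selections where exactly 2 are working: C(6,2)·C(6,4) = 15·15 = 225.
Conditional probability = 225/923.

225/923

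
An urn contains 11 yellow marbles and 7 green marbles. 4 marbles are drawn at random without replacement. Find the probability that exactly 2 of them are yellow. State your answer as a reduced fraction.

There are C(18,4) = 3060 ways to choose 4 from 18.
Selections with exactly 2 yellow: choose 2 of the 11 yellow and 2 of the 7 green, C(11,2)·C(7,2) = 55·21 = 1155.
Probability = 1155/3060 = 77/204.

77/204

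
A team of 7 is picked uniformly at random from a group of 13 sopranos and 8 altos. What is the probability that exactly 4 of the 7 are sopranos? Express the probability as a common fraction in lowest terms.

The sample space is all 7-subsets of the 21: C(21,7) = 116280.
Selections with exactly 4 sopranos: choose 4 of the 13 sopranos and 3 of the 8 altos, C(13,4)·C(8,3) = 715·56 = 40040.
Probability = 40040/116280 = 1001/2907.

1001/2907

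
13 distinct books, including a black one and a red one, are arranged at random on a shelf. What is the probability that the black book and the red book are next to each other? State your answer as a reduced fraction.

There are 13! = 6227020800 arrangements.
Treat the black book and the red book as a block: 12! arrangements of the blocks × 2 orders within the block = 2·479001600 = 958003200.
Probability = 958003200/6227020800 = 2/13.

2/13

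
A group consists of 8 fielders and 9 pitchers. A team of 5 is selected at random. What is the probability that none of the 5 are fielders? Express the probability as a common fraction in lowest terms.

9/442

There are C(17,5) = 6188 possible selections.
Selections with no fielders (all pitchers): C(9,5) = 126.
Probability = 126/6188 = 9/442.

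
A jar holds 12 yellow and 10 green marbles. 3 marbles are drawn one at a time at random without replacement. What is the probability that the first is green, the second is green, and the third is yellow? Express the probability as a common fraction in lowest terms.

Multiply the conditional probabilities at each draw: 10/22 · 9/21 · 12/20 = 1080/9240 = 9/77.

9/77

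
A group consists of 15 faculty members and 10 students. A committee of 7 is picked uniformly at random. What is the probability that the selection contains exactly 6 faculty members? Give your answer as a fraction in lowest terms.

There are C(25,7) = 480700 ways to choose 7 from 25.
Selections with exactly 6 faculty members: choose 6 of the 15 faculty members and 1 of the 10 students, C(15,6)·C(10,1) = 5005·10 = 50050.
Probability = 50050/480700 = 91/874.

91/874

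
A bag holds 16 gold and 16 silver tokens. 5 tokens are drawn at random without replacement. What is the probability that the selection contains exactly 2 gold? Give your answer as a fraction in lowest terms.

300/899

There are C(32,5) = 201376 ways to choose 5 from 32.
Selections with exactly 2 gold: choose 2 of the 16 gold and 3 of the 16 silver, C(16,2)·C(16,3) = 120·560 = 67200.
Probability = 67200/201376 = 300/899.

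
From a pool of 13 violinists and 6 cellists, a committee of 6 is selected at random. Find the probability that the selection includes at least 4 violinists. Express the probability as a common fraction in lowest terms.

Total selections: C(19,6) = 27132.
Favorable selections (at least 4 violinists): C(13,4)·C(6,2) + C(13,5)·C(6,1) + C(13,6)·C(6,0) = 10725 + 7722 + 1716 = 20163.
Probability = 20163/27132 = 6721/9044.

6721/9044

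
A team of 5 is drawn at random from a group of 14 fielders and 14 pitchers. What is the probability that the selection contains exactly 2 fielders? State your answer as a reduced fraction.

Total number of selections: C(28,5) = 98280.
Selections with exactly 2 fielders: choose 2 of the 14 fielders and 3 of the 14 pitchers, C(14,2)·C(14,3) = 91·364 = 33124.
Probability = 33124/98280 = 91/270.

91/270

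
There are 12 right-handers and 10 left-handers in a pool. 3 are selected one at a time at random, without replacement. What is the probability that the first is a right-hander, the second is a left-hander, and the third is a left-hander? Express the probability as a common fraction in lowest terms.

9/77

Multiply the conditional probabilities at each draw: 12/22 · 10/21 · 9/20 = 1080/9240 = 9/77.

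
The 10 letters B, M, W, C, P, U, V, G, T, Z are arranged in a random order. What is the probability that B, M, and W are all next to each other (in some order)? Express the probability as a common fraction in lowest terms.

There are 10! = 3628800 arrangements.
Treat the three as one block: 8! placements × 3! orders within the block = 40320·6 = 241920.
Probability = 241920/3628800 = 1/15.

1/15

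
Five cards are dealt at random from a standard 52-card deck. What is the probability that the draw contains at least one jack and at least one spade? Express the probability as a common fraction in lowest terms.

There are C(52,5) = 2598960 possible draws.
By inclusion-exclusion on the complements, draws missing all jacks or all spades: C(48,5) + C(39,5) − C(36,5) = 1712304 + 575757 − 376992 = 1911069.
So draws with at least one of each: 2598960 − 1911069 = 687891, probability 687891/2598960 = 229297/866320.

229297/866320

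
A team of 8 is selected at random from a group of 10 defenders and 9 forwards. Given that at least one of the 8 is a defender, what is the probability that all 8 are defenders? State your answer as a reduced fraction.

5/8397

Work in counts. Selections with at least one defender: C(19,8) − C(9,8) = 75582 − 9 = 75573.
Of those, selections where all 8 are defenders: C(10,8) = 45.
Conditional probability = 45/75573 = 5/8397.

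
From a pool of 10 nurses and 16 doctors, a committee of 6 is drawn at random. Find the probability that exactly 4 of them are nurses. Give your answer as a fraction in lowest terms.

360/3289

The sample space is all 6-subsets of the 26: C(26,6) = 230230.
Selections with exactly 4 nurses: choose 4 of the 10 nurses and 2 of the 16 doctors, C(10,4)·C(16,2) = 210·120 = 25200.
Probability = 25200/230230 = 360/3289.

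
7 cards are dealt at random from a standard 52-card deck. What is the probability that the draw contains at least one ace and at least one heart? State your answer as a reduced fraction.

There are C(52,7) = 133784560 possible draws.
By inclusion-exclusion on the complements, draws missing all aces or all hearts: C(48,7) + C(39,7) − C(36,7) = 73629072 + 15380937 − 8347680 = 80662329.
So draws with at least one of each: 133784560 − 80662329 = 53122231, probability 53122231/133784560.

53122231/133784560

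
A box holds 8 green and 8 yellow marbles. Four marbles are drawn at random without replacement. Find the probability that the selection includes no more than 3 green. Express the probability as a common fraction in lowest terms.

There are C(16,4) = 1820 ways to choose the 4.
The complement is exactly 4 green: C(8,4)·C(8,0) = 70.
Probability = 1 − 70/1820 = 1750/1820 = 25/26.

25/26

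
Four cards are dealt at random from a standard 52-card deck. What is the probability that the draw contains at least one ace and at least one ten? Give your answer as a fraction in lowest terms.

1332/20825

There are C(52,4) = 270725 possible draws.
By inclusion-exclusion on the complements, draws missing all aces or all tens: C(48,4) + C(48,4) − C(44,4) = 194580 + 194580 − 135751 = 253409.
So draws with at least one of each: 270725 − 253409 = 17316, probability 17316/270725 = 1332/20825.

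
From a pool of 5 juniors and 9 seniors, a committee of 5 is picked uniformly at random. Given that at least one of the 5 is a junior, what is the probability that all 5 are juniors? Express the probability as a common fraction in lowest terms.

1/1876

Work in counts. Selections with at least one junior: C(14,5) − C(9,5) = 2002 − 126 = 1876.
Of those, selections where all 5 are juniors: C(5,5) = 1.
Conditional probability = 1/1876.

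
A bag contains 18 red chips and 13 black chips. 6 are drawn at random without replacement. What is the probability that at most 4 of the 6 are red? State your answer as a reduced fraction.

Total selections: C(31,6) = 736281.
Count the complement (more than 4 red): C(18,5)·C(13,1) + C(18,6)·C(13,0) = 111384 + 18564 = 129948.
Probability = 1 − 129948/736281 = 606333/736281 = 2221/2697.

2221/2697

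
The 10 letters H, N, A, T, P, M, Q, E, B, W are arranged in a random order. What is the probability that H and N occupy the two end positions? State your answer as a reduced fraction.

There are 10! = 3628800 arrangements.
Place H and N at the ends in 2 ways, arrange the remaining 8 in 8! = 40320 ways: 2·40320 = 80640.
Probability = 80640/3628800 = 1/45.

1/45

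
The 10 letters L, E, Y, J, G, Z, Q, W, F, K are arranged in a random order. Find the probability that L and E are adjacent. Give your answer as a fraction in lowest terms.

There are 10! = 3628800 arrangements.
Treat L and E as a block: 9! arrangements of the blocks × 2 orders within the block = 2·362880 = 725760.
Probability = 725760/3628800 = 1/5.

1/5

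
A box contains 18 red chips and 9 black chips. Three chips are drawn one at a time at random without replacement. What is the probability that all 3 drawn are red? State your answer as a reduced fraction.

Multiply the conditional probabilities at each draw: 18/27 · 17/26 · 16/25 = 4896/17550 = 272/975.

272/975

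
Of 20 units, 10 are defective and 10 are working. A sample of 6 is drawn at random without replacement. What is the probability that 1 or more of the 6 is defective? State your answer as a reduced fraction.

1285/1292

Total selections: C(20,6) = 38760.
Favorable selections (1 or more defective): C(10,1)·C(10,5) + C(10,2)·C(10,4) + C(10,3)·C(10,3) + C(10,4)·C(10,2) + C(10,5)·C(10,1) + C(10,6)·C(10,0) = 2520 + 9450 + 14400 + 9450 + 2520 + 210 = 38550.
Probability = 38550/38760 = 1285/1292.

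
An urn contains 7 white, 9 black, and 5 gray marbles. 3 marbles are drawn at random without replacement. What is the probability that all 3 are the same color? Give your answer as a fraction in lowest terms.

There are C(21,3) = 1330 ways to draw 3 marbles.
All same color: C(7,3) + C(9,3) + C(5,3) = 35 + 84 + 10 = 129.
Probability = 129/1330.

129/1330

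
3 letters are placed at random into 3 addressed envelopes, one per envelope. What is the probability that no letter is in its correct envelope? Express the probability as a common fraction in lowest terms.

1/3

There are 3! = 6 assignments.
By inclusion-exclusion, assignments with no fixed points: C(3,0)·3! − C(3,1)·2! + C(3,2)·1! − C(3,3)·0! = 2.
Probability = 2/6 = 1/3.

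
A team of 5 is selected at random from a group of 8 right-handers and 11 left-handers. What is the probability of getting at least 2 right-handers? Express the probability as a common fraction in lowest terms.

There are C(19,5) = 11628 ways to choose the 5.
Count the complement (fewer than 2 right-handers): C(8,0)·C(11,5) + C(8,1)·C(11,4) = 462 + 2640 = 3102.
Probability = 1 − 3102/11628 = 8526/11628 = 1421/1938.

1421/1938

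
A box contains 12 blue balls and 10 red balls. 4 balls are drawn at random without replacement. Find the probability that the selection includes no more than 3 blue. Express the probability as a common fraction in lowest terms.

There are C(22,4) = 7315 ways to choose the 4.
The complement is exactly 4 blue: C(12,4)·C(10,0) = 495.
Probability = 1 − 495/7315 = 6820/7315 = 124/133.

124/133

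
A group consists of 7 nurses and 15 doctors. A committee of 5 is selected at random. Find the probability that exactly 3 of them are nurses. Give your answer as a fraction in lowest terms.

There are C(22,5) = 26334 ways to choose 5 from 22.
Selections with exactly 3 nurses: choose 3 of the 7 nurses and 2 of the 15 doctors, C(7,3)·C(15,2) = 35·105 = 3675.
Probability = 3675/26334 = 175/1254.

175/1254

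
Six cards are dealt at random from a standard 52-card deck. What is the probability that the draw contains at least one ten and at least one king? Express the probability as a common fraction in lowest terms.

718637/5089630

There are C(52,6) = 20358520 possible draws.
By inclusion-exclusion on the complements, draws missing all tens or all kings: C(48,6) + C(48,6) − C(44,6) = 12271512 + 12271512 − 7059052 = 17483972.
So draws with at least one of each: 20358520 − 17483972 = 2874548, probability 2874548/20358520 = 718637/5089630.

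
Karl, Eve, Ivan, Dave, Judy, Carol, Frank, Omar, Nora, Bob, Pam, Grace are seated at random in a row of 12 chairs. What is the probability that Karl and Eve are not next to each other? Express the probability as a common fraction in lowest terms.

5/6

There are 12! = 479001600 arrangements.
Arrangements with Karl and Eve adjacent: 2·11! = 79833600.
So not adjacent: 479001600 − 79833600 = 399168000, probability 399168000/479001600 = 5/6.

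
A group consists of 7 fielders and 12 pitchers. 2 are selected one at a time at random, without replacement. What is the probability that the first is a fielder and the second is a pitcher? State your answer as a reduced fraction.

Multiply the conditional probabilities at each draw: 7/19 · 12/18 = 84/342 = 14/57.

14/57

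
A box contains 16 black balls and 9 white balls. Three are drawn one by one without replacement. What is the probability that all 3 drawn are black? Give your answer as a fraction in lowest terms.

28/115

Multiply the conditional probabilities at each draw: 16/25 · 15/24 · 14/23 = 3360/13800 = 28/115.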